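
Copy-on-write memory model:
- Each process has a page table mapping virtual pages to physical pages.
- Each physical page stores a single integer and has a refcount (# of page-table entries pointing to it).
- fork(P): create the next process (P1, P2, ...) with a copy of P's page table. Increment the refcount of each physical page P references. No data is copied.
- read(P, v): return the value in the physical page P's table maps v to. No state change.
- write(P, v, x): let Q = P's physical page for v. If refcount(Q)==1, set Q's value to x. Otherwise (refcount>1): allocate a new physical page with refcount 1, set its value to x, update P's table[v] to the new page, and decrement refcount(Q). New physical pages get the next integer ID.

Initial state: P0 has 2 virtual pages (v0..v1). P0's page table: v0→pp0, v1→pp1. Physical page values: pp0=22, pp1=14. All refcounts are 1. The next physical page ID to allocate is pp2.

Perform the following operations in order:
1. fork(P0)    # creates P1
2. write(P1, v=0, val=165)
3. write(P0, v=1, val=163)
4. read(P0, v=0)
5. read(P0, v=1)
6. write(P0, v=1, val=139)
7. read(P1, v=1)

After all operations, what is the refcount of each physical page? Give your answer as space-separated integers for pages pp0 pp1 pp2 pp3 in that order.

Answer: 1 1 1 1

Derivation:
Op 1: fork(P0) -> P1. 2 ppages; refcounts: pp0:2 pp1:2
Op 2: write(P1, v0, 165). refcount(pp0)=2>1 -> COPY to pp2. 3 ppages; refcounts: pp0:1 pp1:2 pp2:1
Op 3: write(P0, v1, 163). refcount(pp1)=2>1 -> COPY to pp3. 4 ppages; refcounts: pp0:1 pp1:1 pp2:1 pp3:1
Op 4: read(P0, v0) -> 22. No state change.
Op 5: read(P0, v1) -> 163. No state change.
Op 6: write(P0, v1, 139). refcount(pp3)=1 -> write in place. 4 ppages; refcounts: pp0:1 pp1:1 pp2:1 pp3:1
Op 7: read(P1, v1) -> 14. No state change.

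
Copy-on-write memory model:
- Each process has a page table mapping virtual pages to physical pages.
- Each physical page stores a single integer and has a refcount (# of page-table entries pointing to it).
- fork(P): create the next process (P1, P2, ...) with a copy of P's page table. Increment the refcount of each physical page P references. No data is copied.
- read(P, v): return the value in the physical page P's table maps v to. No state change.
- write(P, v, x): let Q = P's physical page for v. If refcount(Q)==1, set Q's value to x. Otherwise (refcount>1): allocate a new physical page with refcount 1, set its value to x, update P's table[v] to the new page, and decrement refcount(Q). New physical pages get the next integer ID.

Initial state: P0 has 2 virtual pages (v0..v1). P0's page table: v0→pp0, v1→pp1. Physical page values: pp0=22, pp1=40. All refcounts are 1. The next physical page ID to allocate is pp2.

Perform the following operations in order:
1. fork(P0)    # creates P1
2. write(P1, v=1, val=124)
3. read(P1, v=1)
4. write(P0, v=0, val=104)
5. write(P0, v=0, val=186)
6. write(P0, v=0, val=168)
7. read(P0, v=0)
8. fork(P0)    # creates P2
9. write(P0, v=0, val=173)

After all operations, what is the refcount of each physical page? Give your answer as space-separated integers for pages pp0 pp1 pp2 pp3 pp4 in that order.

Op 1: fork(P0) -> P1. 2 ppages; refcounts: pp0:2 pp1:2
Op 2: write(P1, v1, 124). refcount(pp1)=2>1 -> COPY to pp2. 3 ppages; refcounts: pp0:2 pp1:1 pp2:1
Op 3: read(P1, v1) -> 124. No state change.
Op 4: write(P0, v0, 104). refcount(pp0)=2>1 -> COPY to pp3. 4 ppages; refcounts: pp0:1 pp1:1 pp2:1 pp3:1
Op 5: write(P0, v0, 186). refcount(pp3)=1 -> write in place. 4 ppages; refcounts: pp0:1 pp1:1 pp2:1 pp3:1
Op 6: write(P0, v0, 168). refcount(pp3)=1 -> write in place. 4 ppages; refcounts: pp0:1 pp1:1 pp2:1 pp3:1
Op 7: read(P0, v0) -> 168. No state change.
Op 8: fork(P0) -> P2. 4 ppages; refcounts: pp0:1 pp1:2 pp2:1 pp3:2
Op 9: write(P0, v0, 173). refcount(pp3)=2>1 -> COPY to pp4. 5 ppages; refcounts: pp0:1 pp1:2 pp2:1 pp3:1 pp4:1

Answer: 1 2 1 1 1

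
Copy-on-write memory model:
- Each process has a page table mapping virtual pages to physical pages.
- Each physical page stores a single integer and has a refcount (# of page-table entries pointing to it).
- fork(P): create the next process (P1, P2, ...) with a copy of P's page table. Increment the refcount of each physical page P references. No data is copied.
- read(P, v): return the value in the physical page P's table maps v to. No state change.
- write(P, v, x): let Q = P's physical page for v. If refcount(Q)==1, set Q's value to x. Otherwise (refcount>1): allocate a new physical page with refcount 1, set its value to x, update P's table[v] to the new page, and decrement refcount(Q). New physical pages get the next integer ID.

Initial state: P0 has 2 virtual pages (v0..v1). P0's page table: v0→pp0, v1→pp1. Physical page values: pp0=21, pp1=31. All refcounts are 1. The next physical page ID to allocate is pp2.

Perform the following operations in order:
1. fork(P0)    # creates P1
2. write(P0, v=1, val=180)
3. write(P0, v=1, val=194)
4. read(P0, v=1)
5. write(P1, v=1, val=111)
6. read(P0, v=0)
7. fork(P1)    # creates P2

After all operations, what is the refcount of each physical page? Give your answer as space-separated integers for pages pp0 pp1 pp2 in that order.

Answer: 3 2 1

Derivation:
Op 1: fork(P0) -> P1. 2 ppages; refcounts: pp0:2 pp1:2
Op 2: write(P0, v1, 180). refcount(pp1)=2>1 -> COPY to pp2. 3 ppages; refcounts: pp0:2 pp1:1 pp2:1
Op 3: write(P0, v1, 194). refcount(pp2)=1 -> write in place. 3 ppages; refcounts: pp0:2 pp1:1 pp2:1
Op 4: read(P0, v1) -> 194. No state change.
Op 5: write(P1, v1, 111). refcount(pp1)=1 -> write in place. 3 ppages; refcounts: pp0:2 pp1:1 pp2:1
Op 6: read(P0, v0) -> 21. No state change.
Op 7: fork(P1) -> P2. 3 ppages; refcounts: pp0:3 pp1:2 pp2:1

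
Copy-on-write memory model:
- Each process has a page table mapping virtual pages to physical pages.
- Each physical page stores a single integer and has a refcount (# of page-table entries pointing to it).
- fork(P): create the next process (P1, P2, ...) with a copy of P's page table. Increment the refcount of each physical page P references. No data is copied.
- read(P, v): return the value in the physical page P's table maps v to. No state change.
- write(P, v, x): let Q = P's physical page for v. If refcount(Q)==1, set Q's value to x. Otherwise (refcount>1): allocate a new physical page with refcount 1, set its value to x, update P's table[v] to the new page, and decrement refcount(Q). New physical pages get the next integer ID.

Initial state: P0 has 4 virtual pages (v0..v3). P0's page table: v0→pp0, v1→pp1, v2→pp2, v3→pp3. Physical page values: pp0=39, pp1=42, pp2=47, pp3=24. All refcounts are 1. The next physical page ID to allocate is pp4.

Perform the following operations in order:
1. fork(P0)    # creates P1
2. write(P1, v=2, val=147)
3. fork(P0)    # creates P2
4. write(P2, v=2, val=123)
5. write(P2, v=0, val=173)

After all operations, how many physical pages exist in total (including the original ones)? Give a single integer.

Op 1: fork(P0) -> P1. 4 ppages; refcounts: pp0:2 pp1:2 pp2:2 pp3:2
Op 2: write(P1, v2, 147). refcount(pp2)=2>1 -> COPY to pp4. 5 ppages; refcounts: pp0:2 pp1:2 pp2:1 pp3:2 pp4:1
Op 3: fork(P0) -> P2. 5 ppages; refcounts: pp0:3 pp1:3 pp2:2 pp3:3 pp4:1
Op 4: write(P2, v2, 123). refcount(pp2)=2>1 -> COPY to pp5. 6 ppages; refcounts: pp0:3 pp1:3 pp2:1 pp3:3 pp4:1 pp5:1
Op 5: write(P2, v0, 173). refcount(pp0)=3>1 -> COPY to pp6. 7 ppages; refcounts: pp0:2 pp1:3 pp2:1 pp3:3 pp4:1 pp5:1 pp6:1

Answer: 7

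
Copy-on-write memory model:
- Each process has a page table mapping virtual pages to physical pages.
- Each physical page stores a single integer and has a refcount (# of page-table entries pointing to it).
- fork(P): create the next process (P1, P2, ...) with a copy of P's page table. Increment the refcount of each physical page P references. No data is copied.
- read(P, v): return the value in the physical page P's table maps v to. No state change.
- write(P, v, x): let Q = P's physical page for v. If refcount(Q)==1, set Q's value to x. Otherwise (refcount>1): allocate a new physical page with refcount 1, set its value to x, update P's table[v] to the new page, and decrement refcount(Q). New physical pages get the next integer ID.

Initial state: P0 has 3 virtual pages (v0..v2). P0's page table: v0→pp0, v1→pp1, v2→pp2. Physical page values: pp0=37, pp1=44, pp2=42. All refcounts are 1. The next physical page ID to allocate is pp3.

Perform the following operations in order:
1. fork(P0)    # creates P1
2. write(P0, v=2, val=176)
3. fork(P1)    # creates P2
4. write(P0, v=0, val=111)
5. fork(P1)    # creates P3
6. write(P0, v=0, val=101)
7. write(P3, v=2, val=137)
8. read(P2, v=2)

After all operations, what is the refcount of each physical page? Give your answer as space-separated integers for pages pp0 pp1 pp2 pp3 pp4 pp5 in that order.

Op 1: fork(P0) -> P1. 3 ppages; refcounts: pp0:2 pp1:2 pp2:2
Op 2: write(P0, v2, 176). refcount(pp2)=2>1 -> COPY to pp3. 4 ppages; refcounts: pp0:2 pp1:2 pp2:1 pp3:1
Op 3: fork(P1) -> P2. 4 ppages; refcounts: pp0:3 pp1:3 pp2:2 pp3:1
Op 4: write(P0, v0, 111). refcount(pp0)=3>1 -> COPY to pp4. 5 ppages; refcounts: pp0:2 pp1:3 pp2:2 pp3:1 pp4:1
Op 5: fork(P1) -> P3. 5 ppages; refcounts: pp0:3 pp1:4 pp2:3 pp3:1 pp4:1
Op 6: write(P0, v0, 101). refcount(pp4)=1 -> write in place. 5 ppages; refcounts: pp0:3 pp1:4 pp2:3 pp3:1 pp4:1
Op 7: write(P3, v2, 137). refcount(pp2)=3>1 -> COPY to pp5. 6 ppages; refcounts: pp0:3 pp1:4 pp2:2 pp3:1 pp4:1 pp5:1
Op 8: read(P2, v2) -> 42. No state change.

Answer: 3 4 2 1 1 1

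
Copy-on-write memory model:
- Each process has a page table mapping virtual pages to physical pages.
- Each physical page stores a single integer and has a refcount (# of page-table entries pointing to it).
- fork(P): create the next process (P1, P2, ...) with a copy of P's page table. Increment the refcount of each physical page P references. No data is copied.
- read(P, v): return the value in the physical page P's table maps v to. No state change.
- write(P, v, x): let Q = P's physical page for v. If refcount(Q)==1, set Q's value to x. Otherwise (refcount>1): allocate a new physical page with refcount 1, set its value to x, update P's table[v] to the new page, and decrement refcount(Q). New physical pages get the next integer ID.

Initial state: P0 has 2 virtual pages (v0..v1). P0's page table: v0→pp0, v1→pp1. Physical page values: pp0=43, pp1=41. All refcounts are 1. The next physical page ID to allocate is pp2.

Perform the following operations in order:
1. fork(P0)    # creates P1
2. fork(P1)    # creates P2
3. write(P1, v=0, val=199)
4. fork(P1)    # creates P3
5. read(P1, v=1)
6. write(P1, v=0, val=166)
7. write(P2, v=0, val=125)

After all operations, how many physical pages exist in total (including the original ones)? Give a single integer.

Op 1: fork(P0) -> P1. 2 ppages; refcounts: pp0:2 pp1:2
Op 2: fork(P1) -> P2. 2 ppages; refcounts: pp0:3 pp1:3
Op 3: write(P1, v0, 199). refcount(pp0)=3>1 -> COPY to pp2. 3 ppages; refcounts: pp0:2 pp1:3 pp2:1
Op 4: fork(P1) -> P3. 3 ppages; refcounts: pp0:2 pp1:4 pp2:2
Op 5: read(P1, v1) -> 41. No state change.
Op 6: write(P1, v0, 166). refcount(pp2)=2>1 -> COPY to pp3. 4 ppages; refcounts: pp0:2 pp1:4 pp2:1 pp3:1
Op 7: write(P2, v0, 125). refcount(pp0)=2>1 -> COPY to pp4. 5 ppages; refcounts: pp0:1 pp1:4 pp2:1 pp3:1 pp4:1

Answer: 5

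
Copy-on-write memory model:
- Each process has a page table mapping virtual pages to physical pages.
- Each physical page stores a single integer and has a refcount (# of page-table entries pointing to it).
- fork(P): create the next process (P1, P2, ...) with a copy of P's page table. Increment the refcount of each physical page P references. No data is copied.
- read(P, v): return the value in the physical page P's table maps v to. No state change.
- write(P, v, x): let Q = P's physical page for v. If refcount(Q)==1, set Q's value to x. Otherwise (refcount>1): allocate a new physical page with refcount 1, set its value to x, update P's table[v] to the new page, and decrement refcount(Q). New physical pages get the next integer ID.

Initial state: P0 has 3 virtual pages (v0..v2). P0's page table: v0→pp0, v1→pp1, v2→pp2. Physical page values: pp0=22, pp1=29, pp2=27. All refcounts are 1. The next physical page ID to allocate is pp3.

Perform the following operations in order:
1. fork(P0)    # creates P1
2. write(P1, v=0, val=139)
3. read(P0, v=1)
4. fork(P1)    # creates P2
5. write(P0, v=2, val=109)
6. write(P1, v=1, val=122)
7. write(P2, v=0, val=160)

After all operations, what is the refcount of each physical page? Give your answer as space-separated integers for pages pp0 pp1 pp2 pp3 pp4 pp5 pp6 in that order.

Answer: 1 2 2 1 1 1 1

Derivation:
Op 1: fork(P0) -> P1. 3 ppages; refcounts: pp0:2 pp1:2 pp2:2
Op 2: write(P1, v0, 139). refcount(pp0)=2>1 -> COPY to pp3. 4 ppages; refcounts: pp0:1 pp1:2 pp2:2 pp3:1
Op 3: read(P0, v1) -> 29. No state change.
Op 4: fork(P1) -> P2. 4 ppages; refcounts: pp0:1 pp1:3 pp2:3 pp3:2
Op 5: write(P0, v2, 109). refcount(pp2)=3>1 -> COPY to pp4. 5 ppages; refcounts: pp0:1 pp1:3 pp2:2 pp3:2 pp4:1
Op 6: write(P1, v1, 122). refcount(pp1)=3>1 -> COPY to pp5. 6 ppages; refcounts: pp0:1 pp1:2 pp2:2 pp3:2 pp4:1 pp5:1
Op 7: write(P2, v0, 160). refcount(pp3)=2>1 -> COPY to pp6. 7 ppages; refcounts: pp0:1 pp1:2 pp2:2 pp3:1 pp4:1 pp5:1 pp6:1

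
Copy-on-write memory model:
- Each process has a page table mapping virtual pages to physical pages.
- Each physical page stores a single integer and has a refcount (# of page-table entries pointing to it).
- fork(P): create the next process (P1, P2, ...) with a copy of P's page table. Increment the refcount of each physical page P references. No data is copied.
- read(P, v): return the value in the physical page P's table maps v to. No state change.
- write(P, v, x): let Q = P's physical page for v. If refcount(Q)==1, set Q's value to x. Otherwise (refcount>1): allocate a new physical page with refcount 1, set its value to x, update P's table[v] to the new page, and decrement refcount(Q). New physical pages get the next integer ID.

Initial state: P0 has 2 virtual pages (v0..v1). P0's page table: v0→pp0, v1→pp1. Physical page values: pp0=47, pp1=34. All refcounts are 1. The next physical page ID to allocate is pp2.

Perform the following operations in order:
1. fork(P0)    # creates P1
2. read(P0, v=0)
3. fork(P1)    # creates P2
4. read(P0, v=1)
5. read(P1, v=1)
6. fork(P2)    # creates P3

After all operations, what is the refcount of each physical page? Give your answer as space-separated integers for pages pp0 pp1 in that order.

Answer: 4 4

Derivation:
Op 1: fork(P0) -> P1. 2 ppages; refcounts: pp0:2 pp1:2
Op 2: read(P0, v0) -> 47. No state change.
Op 3: fork(P1) -> P2. 2 ppages; refcounts: pp0:3 pp1:3
Op 4: read(P0, v1) -> 34. No state change.
Op 5: read(P1, v1) -> 34. No state change.
Op 6: fork(P2) -> P3. 2 ppages; refcounts: pp0:4 pp1:4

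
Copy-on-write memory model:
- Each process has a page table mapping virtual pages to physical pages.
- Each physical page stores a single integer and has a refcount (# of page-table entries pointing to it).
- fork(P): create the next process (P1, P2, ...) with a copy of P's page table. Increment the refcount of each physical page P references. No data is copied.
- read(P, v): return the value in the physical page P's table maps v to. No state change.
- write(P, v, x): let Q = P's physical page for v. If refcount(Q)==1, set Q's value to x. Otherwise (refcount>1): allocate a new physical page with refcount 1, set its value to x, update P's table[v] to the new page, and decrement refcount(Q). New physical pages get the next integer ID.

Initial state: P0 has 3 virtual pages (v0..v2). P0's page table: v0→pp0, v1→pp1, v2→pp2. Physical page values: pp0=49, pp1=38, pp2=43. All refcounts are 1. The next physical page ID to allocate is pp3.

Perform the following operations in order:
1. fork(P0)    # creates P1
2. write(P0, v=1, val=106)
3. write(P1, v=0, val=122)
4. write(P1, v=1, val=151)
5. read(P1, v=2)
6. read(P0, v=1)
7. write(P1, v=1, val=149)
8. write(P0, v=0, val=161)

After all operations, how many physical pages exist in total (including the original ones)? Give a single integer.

Answer: 5

Derivation:
Op 1: fork(P0) -> P1. 3 ppages; refcounts: pp0:2 pp1:2 pp2:2
Op 2: write(P0, v1, 106). refcount(pp1)=2>1 -> COPY to pp3. 4 ppages; refcounts: pp0:2 pp1:1 pp2:2 pp3:1
Op 3: write(P1, v0, 122). refcount(pp0)=2>1 -> COPY to pp4. 5 ppages; refcounts: pp0:1 pp1:1 pp2:2 pp3:1 pp4:1
Op 4: write(P1, v1, 151). refcount(pp1)=1 -> write in place. 5 ppages; refcounts: pp0:1 pp1:1 pp2:2 pp3:1 pp4:1
Op 5: read(P1, v2) -> 43. No state change.
Op 6: read(P0, v1) -> 106. No state change.
Op 7: write(P1, v1, 149). refcount(pp1)=1 -> write in place. 5 ppages; refcounts: pp0:1 pp1:1 pp2:2 pp3:1 pp4:1
Op 8: write(P0, v0, 161). refcount(pp0)=1 -> write in place. 5 ppages; refcounts: pp0:1 pp1:1 pp2:2 pp3:1 pp4:1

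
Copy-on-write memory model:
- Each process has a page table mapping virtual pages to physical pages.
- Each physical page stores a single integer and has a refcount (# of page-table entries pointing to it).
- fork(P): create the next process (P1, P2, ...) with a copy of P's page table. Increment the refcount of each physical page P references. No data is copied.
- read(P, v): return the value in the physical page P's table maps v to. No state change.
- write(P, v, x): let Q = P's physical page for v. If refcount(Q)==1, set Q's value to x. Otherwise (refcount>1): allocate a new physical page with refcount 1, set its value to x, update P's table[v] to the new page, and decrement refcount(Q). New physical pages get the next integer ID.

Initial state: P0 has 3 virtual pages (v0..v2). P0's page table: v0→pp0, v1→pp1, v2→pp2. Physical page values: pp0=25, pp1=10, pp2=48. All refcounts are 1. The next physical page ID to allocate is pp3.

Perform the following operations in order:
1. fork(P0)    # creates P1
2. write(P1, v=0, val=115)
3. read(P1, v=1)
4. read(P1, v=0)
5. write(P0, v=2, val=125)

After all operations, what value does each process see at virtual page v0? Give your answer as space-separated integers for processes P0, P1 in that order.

Op 1: fork(P0) -> P1. 3 ppages; refcounts: pp0:2 pp1:2 pp2:2
Op 2: write(P1, v0, 115). refcount(pp0)=2>1 -> COPY to pp3. 4 ppages; refcounts: pp0:1 pp1:2 pp2:2 pp3:1
Op 3: read(P1, v1) -> 10. No state change.
Op 4: read(P1, v0) -> 115. No state change.
Op 5: write(P0, v2, 125). refcount(pp2)=2>1 -> COPY to pp4. 5 ppages; refcounts: pp0:1 pp1:2 pp2:1 pp3:1 pp4:1
P0: v0 -> pp0 = 25
P1: v0 -> pp3 = 115

Answer: 25 115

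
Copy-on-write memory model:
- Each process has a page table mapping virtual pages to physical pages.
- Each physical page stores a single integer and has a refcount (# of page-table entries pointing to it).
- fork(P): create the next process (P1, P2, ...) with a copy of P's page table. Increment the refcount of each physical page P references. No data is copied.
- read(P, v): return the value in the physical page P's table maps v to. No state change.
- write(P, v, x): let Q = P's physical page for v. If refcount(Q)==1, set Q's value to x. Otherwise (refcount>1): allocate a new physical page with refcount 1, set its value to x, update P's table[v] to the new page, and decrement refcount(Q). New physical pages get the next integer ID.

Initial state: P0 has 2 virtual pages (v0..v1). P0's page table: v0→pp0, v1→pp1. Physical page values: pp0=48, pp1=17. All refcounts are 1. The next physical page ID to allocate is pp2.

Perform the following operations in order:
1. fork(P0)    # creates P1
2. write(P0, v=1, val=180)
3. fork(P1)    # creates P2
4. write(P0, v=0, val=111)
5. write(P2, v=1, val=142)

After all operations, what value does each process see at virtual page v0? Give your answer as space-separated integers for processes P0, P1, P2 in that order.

Op 1: fork(P0) -> P1. 2 ppages; refcounts: pp0:2 pp1:2
Op 2: write(P0, v1, 180). refcount(pp1)=2>1 -> COPY to pp2. 3 ppages; refcounts: pp0:2 pp1:1 pp2:1
Op 3: fork(P1) -> P2. 3 ppages; refcounts: pp0:3 pp1:2 pp2:1
Op 4: write(P0, v0, 111). refcount(pp0)=3>1 -> COPY to pp3. 4 ppages; refcounts: pp0:2 pp1:2 pp2:1 pp3:1
Op 5: write(P2, v1, 142). refcount(pp1)=2>1 -> COPY to pp4. 5 ppages; refcounts: pp0:2 pp1:1 pp2:1 pp3:1 pp4:1
P0: v0 -> pp3 = 111
P1: v0 -> pp0 = 48
P2: v0 -> pp0 = 48

Answer: 111 48 48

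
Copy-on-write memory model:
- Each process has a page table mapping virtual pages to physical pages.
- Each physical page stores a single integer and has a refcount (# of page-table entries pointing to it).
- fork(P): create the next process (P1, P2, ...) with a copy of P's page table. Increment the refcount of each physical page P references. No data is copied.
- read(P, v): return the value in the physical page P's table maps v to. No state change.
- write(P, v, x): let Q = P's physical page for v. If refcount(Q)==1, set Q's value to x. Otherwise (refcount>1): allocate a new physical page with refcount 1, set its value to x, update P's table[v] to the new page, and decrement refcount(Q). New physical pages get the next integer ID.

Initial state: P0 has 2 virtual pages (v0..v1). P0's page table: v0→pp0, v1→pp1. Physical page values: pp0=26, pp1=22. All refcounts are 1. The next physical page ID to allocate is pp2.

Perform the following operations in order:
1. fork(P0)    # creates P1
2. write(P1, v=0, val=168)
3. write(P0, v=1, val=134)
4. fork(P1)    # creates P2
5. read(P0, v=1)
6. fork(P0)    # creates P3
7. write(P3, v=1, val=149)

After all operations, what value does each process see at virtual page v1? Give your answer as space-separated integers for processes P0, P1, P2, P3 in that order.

Op 1: fork(P0) -> P1. 2 ppages; refcounts: pp0:2 pp1:2
Op 2: write(P1, v0, 168). refcount(pp0)=2>1 -> COPY to pp2. 3 ppages; refcounts: pp0:1 pp1:2 pp2:1
Op 3: write(P0, v1, 134). refcount(pp1)=2>1 -> COPY to pp3. 4 ppages; refcounts: pp0:1 pp1:1 pp2:1 pp3:1
Op 4: fork(P1) -> P2. 4 ppages; refcounts: pp0:1 pp1:2 pp2:2 pp3:1
Op 5: read(P0, v1) -> 134. No state change.
Op 6: fork(P0) -> P3. 4 ppages; refcounts: pp0:2 pp1:2 pp2:2 pp3:2
Op 7: write(P3, v1, 149). refcount(pp3)=2>1 -> COPY to pp4. 5 ppages; refcounts: pp0:2 pp1:2 pp2:2 pp3:1 pp4:1
P0: v1 -> pp3 = 134
P1: v1 -> pp1 = 22
P2: v1 -> pp1 = 22
P3: v1 -> pp4 = 149

Answer: 134 22 22 149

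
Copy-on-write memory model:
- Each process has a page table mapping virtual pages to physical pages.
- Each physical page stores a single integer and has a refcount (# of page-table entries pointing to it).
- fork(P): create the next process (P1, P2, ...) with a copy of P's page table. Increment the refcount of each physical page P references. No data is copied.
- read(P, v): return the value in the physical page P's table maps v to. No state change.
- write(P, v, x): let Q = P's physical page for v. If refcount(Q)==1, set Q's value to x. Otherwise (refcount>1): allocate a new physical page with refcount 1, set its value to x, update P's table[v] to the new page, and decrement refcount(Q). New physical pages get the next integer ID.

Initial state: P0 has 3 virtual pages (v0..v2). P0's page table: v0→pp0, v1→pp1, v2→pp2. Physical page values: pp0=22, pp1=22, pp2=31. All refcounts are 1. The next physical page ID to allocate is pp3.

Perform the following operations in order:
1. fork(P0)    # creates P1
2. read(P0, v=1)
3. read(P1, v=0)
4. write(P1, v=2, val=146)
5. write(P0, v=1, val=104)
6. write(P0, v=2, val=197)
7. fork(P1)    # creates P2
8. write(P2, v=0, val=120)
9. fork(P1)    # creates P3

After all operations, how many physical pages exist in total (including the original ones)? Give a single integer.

Answer: 6

Derivation:
Op 1: fork(P0) -> P1. 3 ppages; refcounts: pp0:2 pp1:2 pp2:2
Op 2: read(P0, v1) -> 22. No state change.
Op 3: read(P1, v0) -> 22. No state change.
Op 4: write(P1, v2, 146). refcount(pp2)=2>1 -> COPY to pp3. 4 ppages; refcounts: pp0:2 pp1:2 pp2:1 pp3:1
Op 5: write(P0, v1, 104). refcount(pp1)=2>1 -> COPY to pp4. 5 ppages; refcounts: pp0:2 pp1:1 pp2:1 pp3:1 pp4:1
Op 6: write(P0, v2, 197). refcount(pp2)=1 -> write in place. 5 ppages; refcounts: pp0:2 pp1:1 pp2:1 pp3:1 pp4:1
Op 7: fork(P1) -> P2. 5 ppages; refcounts: pp0:3 pp1:2 pp2:1 pp3:2 pp4:1
Op 8: write(P2, v0, 120). refcount(pp0)=3>1 -> COPY to pp5. 6 ppages; refcounts: pp0:2 pp1:2 pp2:1 pp3:2 pp4:1 pp5:1
Op 9: fork(P1) -> P3. 6 ppages; refcounts: pp0:3 pp1:3 pp2:1 pp3:3 pp4:1 pp5:1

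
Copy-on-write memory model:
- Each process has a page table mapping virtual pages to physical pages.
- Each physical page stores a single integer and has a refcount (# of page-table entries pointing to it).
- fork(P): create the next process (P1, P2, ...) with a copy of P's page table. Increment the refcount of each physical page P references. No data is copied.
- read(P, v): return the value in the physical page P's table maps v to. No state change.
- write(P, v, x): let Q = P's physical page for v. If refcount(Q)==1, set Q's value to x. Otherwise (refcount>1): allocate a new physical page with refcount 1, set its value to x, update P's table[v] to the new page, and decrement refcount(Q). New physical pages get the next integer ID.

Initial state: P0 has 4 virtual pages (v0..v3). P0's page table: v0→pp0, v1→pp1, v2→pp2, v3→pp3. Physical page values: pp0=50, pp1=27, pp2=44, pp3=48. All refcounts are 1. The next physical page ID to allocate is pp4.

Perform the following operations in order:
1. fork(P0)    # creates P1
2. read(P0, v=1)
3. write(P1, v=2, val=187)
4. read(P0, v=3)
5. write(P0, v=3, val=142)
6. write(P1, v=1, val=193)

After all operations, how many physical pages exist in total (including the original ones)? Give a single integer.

Op 1: fork(P0) -> P1. 4 ppages; refcounts: pp0:2 pp1:2 pp2:2 pp3:2
Op 2: read(P0, v1) -> 27. No state change.
Op 3: write(P1, v2, 187). refcount(pp2)=2>1 -> COPY to pp4. 5 ppages; refcounts: pp0:2 pp1:2 pp2:1 pp3:2 pp4:1
Op 4: read(P0, v3) -> 48. No state change.
Op 5: write(P0, v3, 142). refcount(pp3)=2>1 -> COPY to pp5. 6 ppages; refcounts: pp0:2 pp1:2 pp2:1 pp3:1 pp4:1 pp5:1
Op 6: write(P1, v1, 193). refcount(pp1)=2>1 -> COPY to pp6. 7 ppages; refcounts: pp0:2 pp1:1 pp2:1 pp3:1 pp4:1 pp5:1 pp6:1

Answer: 7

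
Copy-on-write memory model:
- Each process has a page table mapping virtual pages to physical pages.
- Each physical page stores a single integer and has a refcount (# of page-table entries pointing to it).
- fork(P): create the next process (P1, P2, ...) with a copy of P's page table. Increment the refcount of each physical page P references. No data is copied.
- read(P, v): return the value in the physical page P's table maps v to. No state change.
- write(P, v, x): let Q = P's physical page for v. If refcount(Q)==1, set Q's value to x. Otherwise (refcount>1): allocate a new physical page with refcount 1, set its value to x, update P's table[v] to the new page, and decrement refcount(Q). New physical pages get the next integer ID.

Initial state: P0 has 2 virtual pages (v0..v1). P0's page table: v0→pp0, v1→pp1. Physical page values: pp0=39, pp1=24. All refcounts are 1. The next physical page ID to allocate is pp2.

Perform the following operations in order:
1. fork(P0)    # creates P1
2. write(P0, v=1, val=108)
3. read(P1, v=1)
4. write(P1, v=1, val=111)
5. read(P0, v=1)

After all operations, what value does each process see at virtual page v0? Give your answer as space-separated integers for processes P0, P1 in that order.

Op 1: fork(P0) -> P1. 2 ppages; refcounts: pp0:2 pp1:2
Op 2: write(P0, v1, 108). refcount(pp1)=2>1 -> COPY to pp2. 3 ppages; refcounts: pp0:2 pp1:1 pp2:1
Op 3: read(P1, v1) -> 24. No state change.
Op 4: write(P1, v1, 111). refcount(pp1)=1 -> write in place. 3 ppages; refcounts: pp0:2 pp1:1 pp2:1
Op 5: read(P0, v1) -> 108. No state change.
P0: v0 -> pp0 = 39
P1: v0 -> pp0 = 39

Answer: 39 39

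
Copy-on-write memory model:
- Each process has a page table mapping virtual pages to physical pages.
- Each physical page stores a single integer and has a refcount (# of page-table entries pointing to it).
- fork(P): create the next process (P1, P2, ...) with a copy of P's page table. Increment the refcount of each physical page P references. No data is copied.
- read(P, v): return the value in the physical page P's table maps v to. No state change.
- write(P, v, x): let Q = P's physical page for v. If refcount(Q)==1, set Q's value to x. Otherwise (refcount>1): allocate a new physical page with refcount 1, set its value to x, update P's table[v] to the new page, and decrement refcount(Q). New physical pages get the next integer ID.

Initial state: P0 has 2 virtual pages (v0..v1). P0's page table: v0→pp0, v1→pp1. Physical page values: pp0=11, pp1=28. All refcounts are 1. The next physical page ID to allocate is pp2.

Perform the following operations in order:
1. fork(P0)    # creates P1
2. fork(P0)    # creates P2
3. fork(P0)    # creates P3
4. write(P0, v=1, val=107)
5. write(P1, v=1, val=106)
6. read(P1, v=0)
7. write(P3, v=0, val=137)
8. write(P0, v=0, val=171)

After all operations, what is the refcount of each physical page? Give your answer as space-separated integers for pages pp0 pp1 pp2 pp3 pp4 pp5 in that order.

Answer: 2 2 1 1 1 1

Derivation:
Op 1: fork(P0) -> P1. 2 ppages; refcounts: pp0:2 pp1:2
Op 2: fork(P0) -> P2. 2 ppages; refcounts: pp0:3 pp1:3
Op 3: fork(P0) -> P3. 2 ppages; refcounts: pp0:4 pp1:4
Op 4: write(P0, v1, 107). refcount(pp1)=4>1 -> COPY to pp2. 3 ppages; refcounts: pp0:4 pp1:3 pp2:1
Op 5: write(P1, v1, 106). refcount(pp1)=3>1 -> COPY to pp3. 4 ppages; refcounts: pp0:4 pp1:2 pp2:1 pp3:1
Op 6: read(P1, v0) -> 11. No state change.
Op 7: write(P3, v0, 137). refcount(pp0)=4>1 -> COPY to pp4. 5 ppages; refcounts: pp0:3 pp1:2 pp2:1 pp3:1 pp4:1
Op 8: write(P0, v0, 171). refcount(pp0)=3>1 -> COPY to pp5. 6 ppages; refcounts: pp0:2 pp1:2 pp2:1 pp3:1 pp4:1 pp5:1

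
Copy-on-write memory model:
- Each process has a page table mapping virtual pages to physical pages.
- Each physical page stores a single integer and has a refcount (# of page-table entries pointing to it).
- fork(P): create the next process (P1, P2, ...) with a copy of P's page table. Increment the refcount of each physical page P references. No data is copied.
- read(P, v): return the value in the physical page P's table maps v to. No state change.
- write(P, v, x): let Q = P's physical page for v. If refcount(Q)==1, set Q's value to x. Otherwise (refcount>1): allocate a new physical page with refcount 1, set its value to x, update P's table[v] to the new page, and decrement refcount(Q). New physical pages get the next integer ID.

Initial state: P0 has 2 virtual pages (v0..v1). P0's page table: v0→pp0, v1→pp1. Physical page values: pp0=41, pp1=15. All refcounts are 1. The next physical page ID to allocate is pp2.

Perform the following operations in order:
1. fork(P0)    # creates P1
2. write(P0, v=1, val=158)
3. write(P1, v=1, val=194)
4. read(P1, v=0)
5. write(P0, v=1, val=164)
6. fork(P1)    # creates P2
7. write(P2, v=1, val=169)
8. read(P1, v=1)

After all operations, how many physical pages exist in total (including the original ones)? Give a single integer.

Answer: 4

Derivation:
Op 1: fork(P0) -> P1. 2 ppages; refcounts: pp0:2 pp1:2
Op 2: write(P0, v1, 158). refcount(pp1)=2>1 -> COPY to pp2. 3 ppages; refcounts: pp0:2 pp1:1 pp2:1
Op 3: write(P1, v1, 194). refcount(pp1)=1 -> write in place. 3 ppages; refcounts: pp0:2 pp1:1 pp2:1
Op 4: read(P1, v0) -> 41. No state change.
Op 5: write(P0, v1, 164). refcount(pp2)=1 -> write in place. 3 ppages; refcounts: pp0:2 pp1:1 pp2:1
Op 6: fork(P1) -> P2. 3 ppages; refcounts: pp0:3 pp1:2 pp2:1
Op 7: write(P2, v1, 169). refcount(pp1)=2>1 -> COPY to pp3. 4 ppages; refcounts: pp0:3 pp1:1 pp2:1 pp3:1
Op 8: read(P1, v1) -> 194. No state change.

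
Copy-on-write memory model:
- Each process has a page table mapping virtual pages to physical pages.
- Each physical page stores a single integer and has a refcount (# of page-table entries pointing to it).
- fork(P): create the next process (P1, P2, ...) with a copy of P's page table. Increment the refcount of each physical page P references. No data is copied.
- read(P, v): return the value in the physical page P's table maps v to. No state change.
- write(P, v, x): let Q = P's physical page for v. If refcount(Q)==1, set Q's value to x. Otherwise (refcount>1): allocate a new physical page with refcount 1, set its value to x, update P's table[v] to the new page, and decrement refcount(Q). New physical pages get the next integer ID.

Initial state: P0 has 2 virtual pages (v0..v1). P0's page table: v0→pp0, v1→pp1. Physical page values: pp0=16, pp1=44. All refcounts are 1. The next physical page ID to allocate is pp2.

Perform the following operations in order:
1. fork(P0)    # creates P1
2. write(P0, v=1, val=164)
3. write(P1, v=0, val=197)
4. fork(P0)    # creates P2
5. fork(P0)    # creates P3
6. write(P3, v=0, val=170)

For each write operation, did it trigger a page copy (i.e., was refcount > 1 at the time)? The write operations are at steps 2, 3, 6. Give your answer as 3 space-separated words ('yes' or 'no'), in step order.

Op 1: fork(P0) -> P1. 2 ppages; refcounts: pp0:2 pp1:2
Op 2: write(P0, v1, 164). refcount(pp1)=2>1 -> COPY to pp2. 3 ppages; refcounts: pp0:2 pp1:1 pp2:1
Op 3: write(P1, v0, 197). refcount(pp0)=2>1 -> COPY to pp3. 4 ppages; refcounts: pp0:1 pp1:1 pp2:1 pp3:1
Op 4: fork(P0) -> P2. 4 ppages; refcounts: pp0:2 pp1:1 pp2:2 pp3:1
Op 5: fork(P0) -> P3. 4 ppages; refcounts: pp0:3 pp1:1 pp2:3 pp3:1
Op 6: write(P3, v0, 170). refcount(pp0)=3>1 -> COPY to pp4. 5 ppages; refcounts: pp0:2 pp1:1 pp2:3 pp3:1 pp4:1

yes yes yes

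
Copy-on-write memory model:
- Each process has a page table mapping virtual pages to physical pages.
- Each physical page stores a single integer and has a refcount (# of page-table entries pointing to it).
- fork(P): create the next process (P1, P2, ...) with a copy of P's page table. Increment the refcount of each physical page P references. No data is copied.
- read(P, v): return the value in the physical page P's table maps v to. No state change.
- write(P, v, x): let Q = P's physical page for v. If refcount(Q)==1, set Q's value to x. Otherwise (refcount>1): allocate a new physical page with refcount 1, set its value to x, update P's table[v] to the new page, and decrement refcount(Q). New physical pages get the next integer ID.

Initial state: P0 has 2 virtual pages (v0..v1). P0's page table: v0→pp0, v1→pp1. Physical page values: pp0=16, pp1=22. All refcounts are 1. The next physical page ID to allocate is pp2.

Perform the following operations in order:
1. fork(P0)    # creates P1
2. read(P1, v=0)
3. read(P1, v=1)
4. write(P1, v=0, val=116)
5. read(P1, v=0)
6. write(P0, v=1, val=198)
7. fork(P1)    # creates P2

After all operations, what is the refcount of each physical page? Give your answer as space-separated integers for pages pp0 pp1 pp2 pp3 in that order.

Op 1: fork(P0) -> P1. 2 ppages; refcounts: pp0:2 pp1:2
Op 2: read(P1, v0) -> 16. No state change.
Op 3: read(P1, v1) -> 22. No state change.
Op 4: write(P1, v0, 116). refcount(pp0)=2>1 -> COPY to pp2. 3 ppages; refcounts: pp0:1 pp1:2 pp2:1
Op 5: read(P1, v0) -> 116. No state change.
Op 6: write(P0, v1, 198). refcount(pp1)=2>1 -> COPY to pp3. 4 ppages; refcounts: pp0:1 pp1:1 pp2:1 pp3:1
Op 7: fork(P1) -> P2. 4 ppages; refcounts: pp0:1 pp1:2 pp2:2 pp3:1

Answer: 1 2 2 1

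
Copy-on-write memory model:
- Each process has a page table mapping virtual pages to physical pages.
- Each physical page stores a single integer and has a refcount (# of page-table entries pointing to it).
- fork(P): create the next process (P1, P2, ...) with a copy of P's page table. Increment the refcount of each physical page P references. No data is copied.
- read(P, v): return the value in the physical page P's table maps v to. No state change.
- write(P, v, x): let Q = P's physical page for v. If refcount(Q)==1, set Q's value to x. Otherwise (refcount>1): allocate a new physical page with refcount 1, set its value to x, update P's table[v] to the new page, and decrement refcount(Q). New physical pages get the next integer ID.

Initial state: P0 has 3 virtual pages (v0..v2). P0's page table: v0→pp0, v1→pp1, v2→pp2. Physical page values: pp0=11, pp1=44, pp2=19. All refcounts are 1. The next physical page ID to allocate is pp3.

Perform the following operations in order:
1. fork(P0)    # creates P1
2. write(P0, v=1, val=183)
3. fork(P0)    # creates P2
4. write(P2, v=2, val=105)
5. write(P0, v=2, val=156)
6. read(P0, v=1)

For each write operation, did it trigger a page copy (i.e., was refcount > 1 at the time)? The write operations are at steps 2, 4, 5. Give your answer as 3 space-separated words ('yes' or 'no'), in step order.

Op 1: fork(P0) -> P1. 3 ppages; refcounts: pp0:2 pp1:2 pp2:2
Op 2: write(P0, v1, 183). refcount(pp1)=2>1 -> COPY to pp3. 4 ppages; refcounts: pp0:2 pp1:1 pp2:2 pp3:1
Op 3: fork(P0) -> P2. 4 ppages; refcounts: pp0:3 pp1:1 pp2:3 pp3:2
Op 4: write(P2, v2, 105). refcount(pp2)=3>1 -> COPY to pp4. 5 ppages; refcounts: pp0:3 pp1:1 pp2:2 pp3:2 pp4:1
Op 5: write(P0, v2, 156). refcount(pp2)=2>1 -> COPY to pp5. 6 ppages; refcounts: pp0:3 pp1:1 pp2:1 pp3:2 pp4:1 pp5:1
Op 6: read(P0, v1) -> 183. No state change.

yes yes yes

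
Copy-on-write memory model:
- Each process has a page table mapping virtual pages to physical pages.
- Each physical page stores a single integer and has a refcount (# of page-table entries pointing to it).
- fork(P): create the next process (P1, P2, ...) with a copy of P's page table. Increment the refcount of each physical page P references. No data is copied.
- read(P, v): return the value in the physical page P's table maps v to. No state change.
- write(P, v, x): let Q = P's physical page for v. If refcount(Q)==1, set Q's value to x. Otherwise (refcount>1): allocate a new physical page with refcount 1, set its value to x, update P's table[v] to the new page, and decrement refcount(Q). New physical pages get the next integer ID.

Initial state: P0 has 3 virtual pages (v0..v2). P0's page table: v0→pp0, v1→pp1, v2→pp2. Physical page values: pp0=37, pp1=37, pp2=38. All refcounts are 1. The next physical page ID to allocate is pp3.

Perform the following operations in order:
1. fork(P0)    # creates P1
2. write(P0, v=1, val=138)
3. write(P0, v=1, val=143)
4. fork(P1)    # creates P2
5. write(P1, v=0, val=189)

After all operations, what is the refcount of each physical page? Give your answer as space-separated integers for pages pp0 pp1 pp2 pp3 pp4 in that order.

Answer: 2 2 3 1 1

Derivation:
Op 1: fork(P0) -> P1. 3 ppages; refcounts: pp0:2 pp1:2 pp2:2
Op 2: write(P0, v1, 138). refcount(pp1)=2>1 -> COPY to pp3. 4 ppages; refcounts: pp0:2 pp1:1 pp2:2 pp3:1
Op 3: write(P0, v1, 143). refcount(pp3)=1 -> write in place. 4 ppages; refcounts: pp0:2 pp1:1 pp2:2 pp3:1
Op 4: fork(P1) -> P2. 4 ppages; refcounts: pp0:3 pp1:2 pp2:3 pp3:1
Op 5: write(P1, v0, 189). refcount(pp0)=3>1 -> COPY to pp4. 5 ppages; refcounts: pp0:2 pp1:2 pp2:3 pp3:1 pp4:1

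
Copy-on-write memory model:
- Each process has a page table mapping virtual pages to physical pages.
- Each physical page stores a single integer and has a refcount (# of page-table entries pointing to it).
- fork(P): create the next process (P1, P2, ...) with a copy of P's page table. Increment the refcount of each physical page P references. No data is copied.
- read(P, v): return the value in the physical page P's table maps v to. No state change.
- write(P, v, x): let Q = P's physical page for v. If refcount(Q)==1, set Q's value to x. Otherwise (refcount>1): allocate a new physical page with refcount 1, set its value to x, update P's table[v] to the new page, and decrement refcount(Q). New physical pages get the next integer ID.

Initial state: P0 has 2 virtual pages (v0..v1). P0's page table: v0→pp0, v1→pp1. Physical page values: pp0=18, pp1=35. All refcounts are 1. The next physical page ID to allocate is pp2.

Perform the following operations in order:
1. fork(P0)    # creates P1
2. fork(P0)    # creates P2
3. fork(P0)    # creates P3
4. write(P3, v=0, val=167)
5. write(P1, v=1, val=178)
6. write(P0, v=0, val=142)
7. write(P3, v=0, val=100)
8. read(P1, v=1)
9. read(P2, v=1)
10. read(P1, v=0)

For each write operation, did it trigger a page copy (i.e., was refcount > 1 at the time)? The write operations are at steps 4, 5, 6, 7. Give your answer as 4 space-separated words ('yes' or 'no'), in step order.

Op 1: fork(P0) -> P1. 2 ppages; refcounts: pp0:2 pp1:2
Op 2: fork(P0) -> P2. 2 ppages; refcounts: pp0:3 pp1:3
Op 3: fork(P0) -> P3. 2 ppages; refcounts: pp0:4 pp1:4
Op 4: write(P3, v0, 167). refcount(pp0)=4>1 -> COPY to pp2. 3 ppages; refcounts: pp0:3 pp1:4 pp2:1
Op 5: write(P1, v1, 178). refcount(pp1)=4>1 -> COPY to pp3. 4 ppages; refcounts: pp0:3 pp1:3 pp2:1 pp3:1
Op 6: write(P0, v0, 142). refcount(pp0)=3>1 -> COPY to pp4. 5 ppages; refcounts: pp0:2 pp1:3 pp2:1 pp3:1 pp4:1
Op 7: write(P3, v0, 100). refcount(pp2)=1 -> write in place. 5 ppages; refcounts: pp0:2 pp1:3 pp2:1 pp3:1 pp4:1
Op 8: read(P1, v1) -> 178. No state change.
Op 9: read(P2, v1) -> 35. No state change.
Op 10: read(P1, v0) -> 18. No state change.

yes yes yes no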